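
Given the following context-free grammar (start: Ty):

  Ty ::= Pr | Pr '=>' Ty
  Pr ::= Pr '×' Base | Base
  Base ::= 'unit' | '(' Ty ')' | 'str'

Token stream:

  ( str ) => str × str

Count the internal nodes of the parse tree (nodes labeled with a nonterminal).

[Ty [Pr [Base ( [Ty [Pr [Base str]]] )]] => [Ty [Pr [Pr [Base str]] × [Base str]]]]

11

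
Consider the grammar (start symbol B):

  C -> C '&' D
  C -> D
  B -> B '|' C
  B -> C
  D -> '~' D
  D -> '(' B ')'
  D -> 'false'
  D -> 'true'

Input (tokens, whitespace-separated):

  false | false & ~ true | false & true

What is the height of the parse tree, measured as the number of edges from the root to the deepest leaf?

[B [B [B [C [D false]]] | [C [C [D false]] & [D ~ [D true]]]] | [C [C [D false]] & [D true]]]

5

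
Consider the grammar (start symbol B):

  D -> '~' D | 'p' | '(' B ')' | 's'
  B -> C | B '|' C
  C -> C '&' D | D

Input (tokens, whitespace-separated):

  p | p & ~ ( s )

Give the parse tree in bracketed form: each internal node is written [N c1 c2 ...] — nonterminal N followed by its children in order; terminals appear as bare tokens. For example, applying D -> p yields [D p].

[B [B [C [D p]]] | [C [C [D p]] & [D ~ [D ( [B [C [D s]]] )]]]]

B
B | C
C | C
D | C
p | C
p | C & D
p | D & D
p | p & D
p | p & ~ D
p | p & ~ ( B )
p | p & ~ ( C )
p | p & ~ ( D )
p | p & ~ ( s )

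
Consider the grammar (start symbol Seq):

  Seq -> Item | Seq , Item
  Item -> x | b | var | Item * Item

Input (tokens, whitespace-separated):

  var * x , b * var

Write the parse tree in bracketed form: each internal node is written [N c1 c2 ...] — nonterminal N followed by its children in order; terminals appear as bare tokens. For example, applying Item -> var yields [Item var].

[Seq [Seq [Item [Item var] * [Item x]]] , [Item [Item b] * [Item var]]]

Seq
Seq , Item
Item , Item
Item * Item , Item
var * Item , Item
var * x , Item
var * x , Item * Item
var * x , b * Item
var * x , b * var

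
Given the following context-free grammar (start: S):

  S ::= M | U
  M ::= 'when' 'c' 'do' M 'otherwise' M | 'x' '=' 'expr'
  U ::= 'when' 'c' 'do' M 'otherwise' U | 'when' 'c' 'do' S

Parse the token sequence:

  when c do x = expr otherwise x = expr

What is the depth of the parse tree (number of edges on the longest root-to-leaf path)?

[S [M when c do [M x = expr] otherwise [M x = expr]]]

3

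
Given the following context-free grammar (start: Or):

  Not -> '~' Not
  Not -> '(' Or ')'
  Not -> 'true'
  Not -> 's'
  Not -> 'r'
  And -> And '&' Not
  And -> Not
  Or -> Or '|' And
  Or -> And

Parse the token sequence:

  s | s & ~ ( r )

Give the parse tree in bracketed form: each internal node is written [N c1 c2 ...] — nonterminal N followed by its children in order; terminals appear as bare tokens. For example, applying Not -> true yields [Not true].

Or
Or | And
And | And
Not | And
s | And
s | And & Not
s | Not & Not
s | s & Not
s | s & ~ Not
s | s & ~ ( Or )
s | s & ~ ( And )
s | s & ~ ( Not )
s | s & ~ ( r )

[Or [Or [And [Not s]]] | [And [And [Not s]] & [Not ~ [Not ( [Or [And [Not r]]] )]]]]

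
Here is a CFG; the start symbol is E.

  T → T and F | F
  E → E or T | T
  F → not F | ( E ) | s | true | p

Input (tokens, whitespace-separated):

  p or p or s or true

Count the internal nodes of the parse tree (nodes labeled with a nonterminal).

[E [E [E [E [T [F p]]] or [T [F p]]] or [T [F s]]] or [T [F true]]]

12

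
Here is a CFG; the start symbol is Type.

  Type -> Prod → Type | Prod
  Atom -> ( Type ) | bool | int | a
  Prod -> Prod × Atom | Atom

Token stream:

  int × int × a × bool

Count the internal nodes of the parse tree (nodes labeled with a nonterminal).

9

[Type [Prod [Prod [Prod [Prod [Atom int]] × [Atom int]] × [Atom a]] × [Atom bool]]]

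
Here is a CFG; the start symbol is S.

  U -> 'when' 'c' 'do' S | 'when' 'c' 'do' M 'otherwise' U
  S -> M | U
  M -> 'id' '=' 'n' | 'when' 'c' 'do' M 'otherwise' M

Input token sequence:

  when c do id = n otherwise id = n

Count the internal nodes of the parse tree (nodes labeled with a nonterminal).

4

[S [M when c do [M id = n] otherwise [M id = n]]]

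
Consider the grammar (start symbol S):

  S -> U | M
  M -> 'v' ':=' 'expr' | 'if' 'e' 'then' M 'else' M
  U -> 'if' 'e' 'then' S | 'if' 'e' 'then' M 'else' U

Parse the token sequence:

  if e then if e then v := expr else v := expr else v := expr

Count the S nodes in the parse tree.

[S [M if e then [M if e then [M v := expr] else [M v := expr]] else [M v := expr]]]

1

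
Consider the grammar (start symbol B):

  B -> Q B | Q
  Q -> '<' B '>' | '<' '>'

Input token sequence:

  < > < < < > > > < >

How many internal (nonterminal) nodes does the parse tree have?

[B [Q < >] [B [Q < [B [Q < [B [Q < >]] >]] >] [B [Q < >]]]]

10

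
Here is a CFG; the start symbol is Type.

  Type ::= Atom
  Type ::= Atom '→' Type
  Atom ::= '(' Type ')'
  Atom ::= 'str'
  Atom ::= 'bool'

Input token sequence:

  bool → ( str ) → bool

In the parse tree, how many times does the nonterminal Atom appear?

4

[Type [Atom bool] → [Type [Atom ( [Type [Atom str]] )] → [Type [Atom bool]]]]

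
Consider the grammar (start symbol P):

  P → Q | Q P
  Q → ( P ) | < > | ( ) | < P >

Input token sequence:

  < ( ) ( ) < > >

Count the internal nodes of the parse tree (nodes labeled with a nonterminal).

[P [Q < [P [Q ( )] [P [Q ( )] [P [Q < >]]]] >]]

8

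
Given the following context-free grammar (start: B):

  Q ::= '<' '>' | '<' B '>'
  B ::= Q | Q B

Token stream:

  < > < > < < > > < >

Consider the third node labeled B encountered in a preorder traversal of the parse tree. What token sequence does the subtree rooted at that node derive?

[B [Q < >] [B [Q < >] [B [Q < [B [Q < >]] >] [B [Q < >]]]]]

< < > > < >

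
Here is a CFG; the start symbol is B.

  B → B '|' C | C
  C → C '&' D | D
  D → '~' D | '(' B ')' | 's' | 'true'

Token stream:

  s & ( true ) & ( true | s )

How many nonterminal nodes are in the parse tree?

[B [C [C [C [D s]] & [D ( [B [C [D true]]] )]] & [D ( [B [B [C [D true]]] | [C [D s]]] )]]]

16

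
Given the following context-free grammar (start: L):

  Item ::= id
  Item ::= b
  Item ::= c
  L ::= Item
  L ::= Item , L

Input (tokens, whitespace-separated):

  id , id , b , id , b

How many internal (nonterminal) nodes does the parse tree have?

10

[L [Item id] , [L [Item id] , [L [Item b] , [L [Item id] , [L [Item b]]]]]]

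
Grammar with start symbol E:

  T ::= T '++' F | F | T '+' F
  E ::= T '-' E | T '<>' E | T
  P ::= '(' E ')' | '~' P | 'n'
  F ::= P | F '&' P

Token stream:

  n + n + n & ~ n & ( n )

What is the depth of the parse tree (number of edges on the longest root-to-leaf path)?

[E [T [T [T [F [P n]]] + [F [P n]]] + [F [F [F [P n]] & [P ~ [P n]]] & [P ( [E [T [F [P n]]]] )]]]]

8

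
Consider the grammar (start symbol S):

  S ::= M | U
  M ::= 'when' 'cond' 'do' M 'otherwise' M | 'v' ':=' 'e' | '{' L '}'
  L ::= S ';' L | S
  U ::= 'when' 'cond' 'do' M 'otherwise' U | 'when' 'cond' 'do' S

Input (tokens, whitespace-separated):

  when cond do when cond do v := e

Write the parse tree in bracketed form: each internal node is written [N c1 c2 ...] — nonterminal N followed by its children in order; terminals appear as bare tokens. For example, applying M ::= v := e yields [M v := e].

S
U
when cond do S
when cond do U
when cond do when cond do S
when cond do when cond do M
when cond do when cond do v := e

[S [U when cond do [S [U when cond do [S [M v := e]]]]]]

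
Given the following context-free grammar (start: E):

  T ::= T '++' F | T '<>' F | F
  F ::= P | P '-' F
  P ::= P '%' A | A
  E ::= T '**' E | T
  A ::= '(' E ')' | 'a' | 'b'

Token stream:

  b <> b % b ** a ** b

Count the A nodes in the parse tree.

[E [T [T [F [P [A b]]]] <> [F [P [P [A b]] % [A b]]]] ** [E [T [F [P [A a]]]] ** [E [T [F [P [A b]]]]]]]

5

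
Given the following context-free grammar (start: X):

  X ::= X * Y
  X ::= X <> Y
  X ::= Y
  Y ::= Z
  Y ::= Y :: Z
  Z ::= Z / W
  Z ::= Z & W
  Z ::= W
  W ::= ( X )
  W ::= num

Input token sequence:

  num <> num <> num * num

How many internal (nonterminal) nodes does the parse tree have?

[X [X [X [X [Y [Z [W num]]]] <> [Y [Z [W num]]]] <> [Y [Z [W num]]]] * [Y [Z [W num]]]]

16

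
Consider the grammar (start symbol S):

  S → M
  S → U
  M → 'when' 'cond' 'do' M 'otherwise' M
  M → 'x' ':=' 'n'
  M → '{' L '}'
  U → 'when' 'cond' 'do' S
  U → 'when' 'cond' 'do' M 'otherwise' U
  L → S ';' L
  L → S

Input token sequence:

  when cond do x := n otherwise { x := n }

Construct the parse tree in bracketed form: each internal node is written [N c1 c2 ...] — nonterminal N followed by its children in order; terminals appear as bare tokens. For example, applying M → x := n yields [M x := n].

S
M
when cond do M otherwise M
when cond do x := n otherwise M
when cond do x := n otherwise { L }
when cond do x := n otherwise { S }
when cond do x := n otherwise { M }
when cond do x := n otherwise { x := n }

[S [M when cond do [M x := n] otherwise [M { [L [S [M x := n]]] }]]]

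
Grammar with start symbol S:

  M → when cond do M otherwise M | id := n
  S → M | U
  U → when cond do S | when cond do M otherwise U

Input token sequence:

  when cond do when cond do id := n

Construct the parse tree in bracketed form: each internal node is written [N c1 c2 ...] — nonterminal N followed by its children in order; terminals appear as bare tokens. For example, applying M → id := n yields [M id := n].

S
U
when cond do S
when cond do U
when cond do when cond do S
when cond do when cond do M
when cond do when cond do id := n

[S [U when cond do [S [U when cond do [S [M id := n]]]]]]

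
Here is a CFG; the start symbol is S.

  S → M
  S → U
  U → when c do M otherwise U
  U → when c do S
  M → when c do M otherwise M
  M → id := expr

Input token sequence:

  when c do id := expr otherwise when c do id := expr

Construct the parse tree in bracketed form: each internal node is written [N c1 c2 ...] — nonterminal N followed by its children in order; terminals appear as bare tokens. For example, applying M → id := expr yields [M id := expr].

[S [U when c do [M id := expr] otherwise [U when c do [S [M id := expr]]]]]

S
U
when c do M otherwise U
when c do id := expr otherwise U
when c do id := expr otherwise when c do S
when c do id := expr otherwise when c do M
when c do id := expr otherwise when c do id := expr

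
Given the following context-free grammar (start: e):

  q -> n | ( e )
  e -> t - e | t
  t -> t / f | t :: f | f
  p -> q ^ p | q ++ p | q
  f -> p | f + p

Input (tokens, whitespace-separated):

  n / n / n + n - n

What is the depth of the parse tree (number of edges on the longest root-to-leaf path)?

[e [t [t [t [f [p [q n]]]] / [f [p [q n]]]] / [f [f [p [q n]]] + [p [q n]]]] - [e [t [f [p [q n]]]]]]

7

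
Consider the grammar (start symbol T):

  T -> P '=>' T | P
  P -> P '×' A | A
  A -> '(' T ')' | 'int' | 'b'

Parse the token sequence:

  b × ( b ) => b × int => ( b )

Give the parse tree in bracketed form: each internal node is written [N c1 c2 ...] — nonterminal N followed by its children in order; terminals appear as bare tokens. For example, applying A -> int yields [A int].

[T [P [P [A b]] × [A ( [T [P [A b]]] )]] => [T [P [P [A b]] × [A int]] => [T [P [A ( [T [P [A b]]] )]]]]]

T
P => T
P × A => T
A × A => T
b × A => T
b × ( T ) => T
b × ( P ) => T
b × ( A ) => T
b × ( b ) => T
b × ( b ) => P => T
b × ( b ) => P × A => T
b × ( b ) => A × A => T
b × ( b ) => b × A => T
b × ( b ) => b × int => T
b × ( b ) => b × int => P
b × ( b ) => b × int => A
b × ( b ) => b × int => ( T )
b × ( b ) => b × int => ( P )
b × ( b ) => b × int => ( A )
b × ( b ) => b × int => ( b )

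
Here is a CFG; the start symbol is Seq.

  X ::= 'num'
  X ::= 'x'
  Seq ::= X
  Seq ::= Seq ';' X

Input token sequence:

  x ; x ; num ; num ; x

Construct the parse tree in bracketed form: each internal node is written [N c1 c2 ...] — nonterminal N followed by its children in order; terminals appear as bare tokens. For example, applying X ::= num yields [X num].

[Seq [Seq [Seq [Seq [Seq [X x]] ; [X x]] ; [X num]] ; [X num]] ; [X x]]

Seq
Seq ; X
Seq ; X ; X
Seq ; X ; X ; X
Seq ; X ; X ; X ; X
X ; X ; X ; X ; X
x ; X ; X ; X ; X
x ; x ; X ; X ; X
x ; x ; num ; X ; X
x ; x ; num ; num ; X
x ; x ; num ; num ; x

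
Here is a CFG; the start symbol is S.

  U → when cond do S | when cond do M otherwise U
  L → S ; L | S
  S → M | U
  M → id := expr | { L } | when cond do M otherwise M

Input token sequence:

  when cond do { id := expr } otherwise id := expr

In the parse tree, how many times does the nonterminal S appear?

2

[S [M when cond do [M { [L [S [M id := expr]]] }] otherwise [M id := expr]]]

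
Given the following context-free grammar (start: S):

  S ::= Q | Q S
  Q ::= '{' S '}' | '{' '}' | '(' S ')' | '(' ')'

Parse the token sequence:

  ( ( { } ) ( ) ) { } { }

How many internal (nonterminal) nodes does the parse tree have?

[S [Q ( [S [Q ( [S [Q { }]] )] [S [Q ( )]]] )] [S [Q { }] [S [Q { }]]]]

12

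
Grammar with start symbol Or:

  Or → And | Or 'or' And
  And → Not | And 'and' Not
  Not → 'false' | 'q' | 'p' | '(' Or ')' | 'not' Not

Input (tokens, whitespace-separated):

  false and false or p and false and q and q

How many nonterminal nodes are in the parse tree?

[Or [Or [And [And [Not false]] and [Not false]]] or [And [And [And [And [Not p]] and [Not false]] and [Not q]] and [Not q]]]

14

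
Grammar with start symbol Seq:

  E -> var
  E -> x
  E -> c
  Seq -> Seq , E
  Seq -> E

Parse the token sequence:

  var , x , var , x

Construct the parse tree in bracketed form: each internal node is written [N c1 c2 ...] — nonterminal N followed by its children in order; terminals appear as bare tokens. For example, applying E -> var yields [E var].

Seq
Seq , E
Seq , E , E
Seq , E , E , E
E , E , E , E
var , E , E , E
var , x , E , E
var , x , var , E
var , x , var , x

[Seq [Seq [Seq [Seq [E var]] , [E x]] , [E var]] , [E x]]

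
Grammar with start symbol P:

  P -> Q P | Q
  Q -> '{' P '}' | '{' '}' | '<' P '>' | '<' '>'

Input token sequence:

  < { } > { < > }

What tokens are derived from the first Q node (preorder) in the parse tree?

[P [Q < [P [Q { }]] >] [P [Q { [P [Q < >]] }]]]

< { } >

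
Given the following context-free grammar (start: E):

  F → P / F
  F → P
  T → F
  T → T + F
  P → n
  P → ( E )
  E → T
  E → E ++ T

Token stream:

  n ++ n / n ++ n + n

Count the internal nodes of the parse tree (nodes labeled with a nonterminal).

[E [E [E [T [F [P n]]]] ++ [T [F [P n] / [F [P n]]]]] ++ [T [T [F [P n]]] + [F [P n]]]]

17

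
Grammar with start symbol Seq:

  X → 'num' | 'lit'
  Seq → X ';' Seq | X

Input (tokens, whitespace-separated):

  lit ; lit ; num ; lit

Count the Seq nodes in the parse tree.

[Seq [X lit] ; [Seq [X lit] ; [Seq [X num] ; [Seq [X lit]]]]]

4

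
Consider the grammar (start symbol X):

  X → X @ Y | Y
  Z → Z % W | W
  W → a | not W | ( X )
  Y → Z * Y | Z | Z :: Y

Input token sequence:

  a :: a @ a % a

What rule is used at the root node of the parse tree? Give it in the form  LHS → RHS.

[X [X [Y [Z [W a]] :: [Y [Z [W a]]]]] @ [Y [Z [Z [W a]] % [W a]]]]

X → X @ Y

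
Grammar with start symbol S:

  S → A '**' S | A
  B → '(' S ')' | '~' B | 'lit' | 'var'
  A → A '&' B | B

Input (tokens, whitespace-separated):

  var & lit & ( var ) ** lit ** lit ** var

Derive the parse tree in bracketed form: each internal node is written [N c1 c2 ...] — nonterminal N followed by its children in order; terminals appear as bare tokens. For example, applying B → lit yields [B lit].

S
A ** S
A & B ** S
A & B & B ** S
B & B & B ** S
var & B & B ** S
var & lit & B ** S
var & lit & ( S ) ** S
var & lit & ( A ) ** S
var & lit & ( B ) ** S
var & lit & ( var ) ** S
var & lit & ( var ) ** A ** S
var & lit & ( var ) ** B ** S
var & lit & ( var ) ** lit ** S
var & lit & ( var ) ** lit ** A ** S
var & lit & ( var ) ** lit ** B ** S
var & lit & ( var ) ** lit ** lit ** S
var & lit & ( var ) ** lit ** lit ** A
var & lit & ( var ) ** lit ** lit ** B
var & lit & ( var ) ** lit ** lit ** var

[S [A [A [A [B var]] & [B lit]] & [B ( [S [A [B var]]] )]] ** [S [A [B lit]] ** [S [A [B lit]] ** [S [A [B var]]]]]]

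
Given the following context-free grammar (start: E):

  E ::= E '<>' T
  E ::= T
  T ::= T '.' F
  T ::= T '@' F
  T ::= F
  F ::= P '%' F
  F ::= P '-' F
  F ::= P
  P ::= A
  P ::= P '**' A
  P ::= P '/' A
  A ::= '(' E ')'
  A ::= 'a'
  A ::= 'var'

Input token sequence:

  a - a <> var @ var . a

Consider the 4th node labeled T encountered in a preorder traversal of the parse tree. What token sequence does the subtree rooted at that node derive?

[E [E [T [F [P [A a]] - [F [P [A a]]]]]] <> [T [T [T [F [P [A var]]]] @ [F [P [A var]]]] . [F [P [A a]]]]]

var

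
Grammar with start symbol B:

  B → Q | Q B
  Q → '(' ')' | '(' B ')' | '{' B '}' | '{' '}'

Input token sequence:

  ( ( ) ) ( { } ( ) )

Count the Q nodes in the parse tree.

5

[B [Q ( [B [Q ( )]] )] [B [Q ( [B [Q { }] [B [Q ( )]]] )]]]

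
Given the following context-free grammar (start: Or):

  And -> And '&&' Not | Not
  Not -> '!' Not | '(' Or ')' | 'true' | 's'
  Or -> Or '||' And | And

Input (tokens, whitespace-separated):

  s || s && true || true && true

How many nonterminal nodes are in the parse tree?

[Or [Or [Or [And [Not s]]] || [And [And [Not s]] && [Not true]]] || [And [And [Not true]] && [Not true]]]

13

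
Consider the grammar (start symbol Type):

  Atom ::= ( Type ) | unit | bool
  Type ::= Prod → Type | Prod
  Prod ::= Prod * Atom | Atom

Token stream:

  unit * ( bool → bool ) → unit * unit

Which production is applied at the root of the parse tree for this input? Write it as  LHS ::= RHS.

Type ::= Prod → Type

[Type [Prod [Prod [Atom unit]] * [Atom ( [Type [Prod [Atom bool]] → [Type [Prod [Atom bool]]]] )]] → [Type [Prod [Prod [Atom unit]] * [Atom unit]]]]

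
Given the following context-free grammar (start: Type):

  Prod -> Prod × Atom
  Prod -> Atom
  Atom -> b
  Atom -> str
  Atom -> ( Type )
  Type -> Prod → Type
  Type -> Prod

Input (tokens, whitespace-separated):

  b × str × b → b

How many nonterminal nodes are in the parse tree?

10

[Type [Prod [Prod [Prod [Atom b]] × [Atom str]] × [Atom b]] → [Type [Prod [Atom b]]]]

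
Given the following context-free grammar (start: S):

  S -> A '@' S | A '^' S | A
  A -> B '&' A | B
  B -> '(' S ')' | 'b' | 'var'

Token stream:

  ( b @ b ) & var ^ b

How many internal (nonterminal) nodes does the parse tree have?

[S [A [B ( [S [A [B b]] @ [S [A [B b]]]] )] & [A [B var]]] ^ [S [A [B b]]]]

14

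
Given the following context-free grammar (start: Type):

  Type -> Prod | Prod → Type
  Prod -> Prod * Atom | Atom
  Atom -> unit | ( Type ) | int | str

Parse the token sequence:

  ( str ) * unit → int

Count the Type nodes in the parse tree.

3

[Type [Prod [Prod [Atom ( [Type [Prod [Atom str]]] )]] * [Atom unit]] → [Type [Prod [Atom int]]]]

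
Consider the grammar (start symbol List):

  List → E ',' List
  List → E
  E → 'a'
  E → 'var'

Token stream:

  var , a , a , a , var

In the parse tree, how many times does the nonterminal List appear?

5

[List [E var] , [List [E a] , [List [E a] , [List [E a] , [List [E var]]]]]]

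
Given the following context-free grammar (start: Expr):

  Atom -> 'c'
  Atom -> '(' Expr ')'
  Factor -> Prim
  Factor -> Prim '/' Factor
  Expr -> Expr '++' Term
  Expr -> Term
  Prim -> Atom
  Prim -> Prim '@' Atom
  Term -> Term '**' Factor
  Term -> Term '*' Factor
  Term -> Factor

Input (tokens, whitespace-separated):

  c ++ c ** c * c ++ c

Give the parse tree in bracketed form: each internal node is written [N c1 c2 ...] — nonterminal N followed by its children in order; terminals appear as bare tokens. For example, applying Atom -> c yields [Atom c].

[Expr [Expr [Expr [Term [Factor [Prim [Atom c]]]]] ++ [Term [Term [Term [Factor [Prim [Atom c]]]] ** [Factor [Prim [Atom c]]]] * [Factor [Prim [Atom c]]]]] ++ [Term [Factor [Prim [Atom c]]]]]

Expr
Expr ++ Term
Expr ++ Term ++ Term
Term ++ Term ++ Term
Factor ++ Term ++ Term
Prim ++ Term ++ Term
Atom ++ Term ++ Term
c ++ Term ++ Term
c ++ Term * Factor ++ Term
c ++ Term ** Factor * Factor ++ Term
c ++ Factor ** Factor * Factor ++ Term
c ++ Prim ** Factor * Factor ++ Term
c ++ Atom ** Factor * Factor ++ Term
c ++ c ** Factor * Factor ++ Term
c ++ c ** Prim * Factor ++ Term
c ++ c ** Atom * Factor ++ Term
c ++ c ** c * Factor ++ Term
c ++ c ** c * Prim ++ Term
c ++ c ** c * Atom ++ Term
c ++ c ** c * c ++ Term
c ++ c ** c * c ++ Factor
c ++ c ** c * c ++ Prim
c ++ c ** c * c ++ Atom
c ++ c ** c * c ++ c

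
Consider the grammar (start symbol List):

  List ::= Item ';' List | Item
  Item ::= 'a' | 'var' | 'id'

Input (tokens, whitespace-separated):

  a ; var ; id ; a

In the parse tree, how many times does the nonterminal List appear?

4

[List [Item a] ; [List [Item var] ; [List [Item id] ; [List [Item a]]]]]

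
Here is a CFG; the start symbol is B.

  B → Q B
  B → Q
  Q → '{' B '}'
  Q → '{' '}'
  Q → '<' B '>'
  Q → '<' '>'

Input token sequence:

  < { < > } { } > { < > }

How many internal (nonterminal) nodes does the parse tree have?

[B [Q < [B [Q { [B [Q < >]] }] [B [Q { }]]] >] [B [Q { [B [Q < >]] }]]]

12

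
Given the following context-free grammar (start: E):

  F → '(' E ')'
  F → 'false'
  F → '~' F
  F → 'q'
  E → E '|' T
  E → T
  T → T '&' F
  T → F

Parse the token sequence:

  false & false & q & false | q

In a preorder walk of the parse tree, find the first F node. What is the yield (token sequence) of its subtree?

[E [E [T [T [T [T [F false]] & [F false]] & [F q]] & [F false]]] | [T [F q]]]

false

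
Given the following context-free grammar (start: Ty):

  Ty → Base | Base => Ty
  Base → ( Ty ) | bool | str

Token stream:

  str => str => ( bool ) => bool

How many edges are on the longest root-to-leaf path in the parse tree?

6

[Ty [Base str] => [Ty [Base str] => [Ty [Base ( [Ty [Base bool]] )] => [Ty [Base bool]]]]]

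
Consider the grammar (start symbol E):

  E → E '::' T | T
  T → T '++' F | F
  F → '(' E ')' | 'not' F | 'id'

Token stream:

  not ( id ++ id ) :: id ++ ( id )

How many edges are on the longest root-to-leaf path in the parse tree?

9

[E [E [T [F not [F ( [E [T [T [F id]] ++ [F id]]] )]]]] :: [T [T [F id]] ++ [F ( [E [T [F id]]] )]]]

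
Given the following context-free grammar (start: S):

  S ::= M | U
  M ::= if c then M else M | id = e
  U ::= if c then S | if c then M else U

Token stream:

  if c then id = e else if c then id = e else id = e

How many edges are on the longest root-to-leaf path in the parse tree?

[S [M if c then [M id = e] else [M if c then [M id = e] else [M id = e]]]]

4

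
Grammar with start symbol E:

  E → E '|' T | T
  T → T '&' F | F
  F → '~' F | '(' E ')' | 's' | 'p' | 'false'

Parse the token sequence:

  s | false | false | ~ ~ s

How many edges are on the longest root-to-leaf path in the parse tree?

[E [E [E [E [T [F s]]] | [T [F false]]] | [T [F false]]] | [T [F ~ [F ~ [F s]]]]]

6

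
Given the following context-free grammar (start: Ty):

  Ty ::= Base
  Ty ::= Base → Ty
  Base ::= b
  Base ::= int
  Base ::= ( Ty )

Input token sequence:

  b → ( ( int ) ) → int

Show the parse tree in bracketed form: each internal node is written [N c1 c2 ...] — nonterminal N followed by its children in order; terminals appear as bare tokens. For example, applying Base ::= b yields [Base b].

Ty
Base → Ty
b → Ty
b → Base → Ty
b → ( Ty ) → Ty
b → ( Base ) → Ty
b → ( ( Ty ) ) → Ty
b → ( ( Base ) ) → Ty
b → ( ( int ) ) → Ty
b → ( ( int ) ) → Base
b → ( ( int ) ) → int

[Ty [Base b] → [Ty [Base ( [Ty [Base ( [Ty [Base int]] )]] )] → [Ty [Base int]]]]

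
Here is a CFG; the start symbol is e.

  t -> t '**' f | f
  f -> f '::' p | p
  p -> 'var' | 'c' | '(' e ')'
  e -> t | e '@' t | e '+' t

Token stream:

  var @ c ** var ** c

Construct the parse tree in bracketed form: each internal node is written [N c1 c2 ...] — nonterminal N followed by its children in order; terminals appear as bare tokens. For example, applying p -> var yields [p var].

e
e @ t
t @ t
f @ t
p @ t
var @ t
var @ t ** f
var @ t ** f ** f
var @ f ** f ** f
var @ p ** f ** f
var @ c ** f ** f
var @ c ** p ** f
var @ c ** var ** f
var @ c ** var ** p
var @ c ** var ** c

[e [e [t [f [p var]]]] @ [t [t [t [f [p c]]] ** [f [p var]]] ** [f [p c]]]]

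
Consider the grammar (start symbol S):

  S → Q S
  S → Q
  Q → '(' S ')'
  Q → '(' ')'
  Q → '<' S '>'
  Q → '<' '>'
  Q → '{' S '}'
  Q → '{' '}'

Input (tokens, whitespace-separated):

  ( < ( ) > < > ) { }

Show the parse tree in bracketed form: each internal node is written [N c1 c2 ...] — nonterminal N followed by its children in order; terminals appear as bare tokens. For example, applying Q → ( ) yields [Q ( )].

S
Q S
( S ) S
( Q S ) S
( < S > S ) S
( < Q > S ) S
( < ( ) > S ) S
( < ( ) > Q ) S
( < ( ) > < > ) S
( < ( ) > < > ) Q
( < ( ) > < > ) { }

[S [Q ( [S [Q < [S [Q ( )]] >] [S [Q < >]]] )] [S [Q { }]]]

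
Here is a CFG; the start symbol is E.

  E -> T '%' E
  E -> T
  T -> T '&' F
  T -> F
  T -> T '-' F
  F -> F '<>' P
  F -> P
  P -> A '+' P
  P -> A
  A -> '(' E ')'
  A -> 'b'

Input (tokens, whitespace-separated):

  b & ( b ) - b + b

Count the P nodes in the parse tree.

5

[E [T [T [T [F [P [A b]]]] & [F [P [A ( [E [T [F [P [A b]]]]] )]]]] - [F [P [A b] + [P [A b]]]]]]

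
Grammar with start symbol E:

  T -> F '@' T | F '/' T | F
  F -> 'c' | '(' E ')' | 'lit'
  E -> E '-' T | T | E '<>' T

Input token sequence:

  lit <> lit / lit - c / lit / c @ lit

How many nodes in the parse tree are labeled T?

7

[E [E [E [T [F lit]]] <> [T [F lit] / [T [F lit]]]] - [T [F c] / [T [F lit] / [T [F c] @ [T [F lit]]]]]]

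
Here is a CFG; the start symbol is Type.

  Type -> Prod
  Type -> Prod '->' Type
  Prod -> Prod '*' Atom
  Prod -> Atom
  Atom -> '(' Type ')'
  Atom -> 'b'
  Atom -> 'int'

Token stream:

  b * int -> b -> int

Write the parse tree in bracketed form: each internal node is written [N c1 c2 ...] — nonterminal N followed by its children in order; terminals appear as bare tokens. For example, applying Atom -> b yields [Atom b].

[Type [Prod [Prod [Atom b]] * [Atom int]] -> [Type [Prod [Atom b]] -> [Type [Prod [Atom int]]]]]

Type
Prod -> Type
Prod * Atom -> Type
Atom * Atom -> Type
b * Atom -> Type
b * int -> Type
b * int -> Prod -> Type
b * int -> Atom -> Type
b * int -> b -> Type
b * int -> b -> Prod
b * int -> b -> Atom
b * int -> b -> int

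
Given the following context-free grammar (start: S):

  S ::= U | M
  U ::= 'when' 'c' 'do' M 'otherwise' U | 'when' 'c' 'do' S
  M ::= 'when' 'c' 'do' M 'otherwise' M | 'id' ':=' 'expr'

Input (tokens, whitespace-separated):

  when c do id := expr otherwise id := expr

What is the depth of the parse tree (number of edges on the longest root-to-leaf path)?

3

[S [M when c do [M id := expr] otherwise [M id := expr]]]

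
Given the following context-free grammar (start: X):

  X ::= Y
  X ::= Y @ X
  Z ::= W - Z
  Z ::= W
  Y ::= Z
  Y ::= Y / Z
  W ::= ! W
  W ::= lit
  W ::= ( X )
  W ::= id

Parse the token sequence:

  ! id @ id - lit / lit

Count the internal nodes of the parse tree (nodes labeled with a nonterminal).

14

[X [Y [Z [W ! [W id]]]] @ [X [Y [Y [Z [W id] - [Z [W lit]]]] / [Z [W lit]]]]]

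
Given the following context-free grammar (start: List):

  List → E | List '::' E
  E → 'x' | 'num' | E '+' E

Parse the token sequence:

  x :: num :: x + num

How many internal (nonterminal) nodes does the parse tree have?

[List [List [List [E x]] :: [E num]] :: [E [E x] + [E num]]]

8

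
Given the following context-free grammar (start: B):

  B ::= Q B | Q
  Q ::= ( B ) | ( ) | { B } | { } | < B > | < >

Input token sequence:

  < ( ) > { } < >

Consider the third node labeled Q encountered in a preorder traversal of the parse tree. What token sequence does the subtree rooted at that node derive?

[B [Q < [B [Q ( )]] >] [B [Q { }] [B [Q < >]]]]

{ }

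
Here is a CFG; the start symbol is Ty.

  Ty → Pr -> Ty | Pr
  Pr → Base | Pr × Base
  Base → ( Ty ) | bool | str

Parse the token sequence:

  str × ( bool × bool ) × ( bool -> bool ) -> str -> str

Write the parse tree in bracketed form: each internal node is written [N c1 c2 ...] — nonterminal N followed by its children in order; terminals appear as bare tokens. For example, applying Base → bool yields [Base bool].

[Ty [Pr [Pr [Pr [Base str]] × [Base ( [Ty [Pr [Pr [Base bool]] × [Base bool]]] )]] × [Base ( [Ty [Pr [Base bool]] -> [Ty [Pr [Base bool]]]] )]] -> [Ty [Pr [Base str]] -> [Ty [Pr [Base str]]]]]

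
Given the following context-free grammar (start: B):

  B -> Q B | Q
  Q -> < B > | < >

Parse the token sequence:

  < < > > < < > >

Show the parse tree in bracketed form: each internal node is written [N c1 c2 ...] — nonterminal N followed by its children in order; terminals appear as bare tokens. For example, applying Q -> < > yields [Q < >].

B
Q B
< B > B
< Q > B
< < > > B
< < > > Q
< < > > < B >
< < > > < Q >
< < > > < < > >

[B [Q < [B [Q < >]] >] [B [Q < [B [Q < >]] >]]]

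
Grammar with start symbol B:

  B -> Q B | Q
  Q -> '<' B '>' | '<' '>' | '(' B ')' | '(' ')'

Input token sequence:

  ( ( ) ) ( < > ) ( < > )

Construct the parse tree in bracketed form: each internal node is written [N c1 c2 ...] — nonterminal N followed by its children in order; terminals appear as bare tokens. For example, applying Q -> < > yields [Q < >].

[B [Q ( [B [Q ( )]] )] [B [Q ( [B [Q < >]] )] [B [Q ( [B [Q < >]] )]]]]

B
Q B
( B ) B
( Q ) B
( ( ) ) B
( ( ) ) Q B
( ( ) ) ( B ) B
( ( ) ) ( Q ) B
( ( ) ) ( < > ) B
( ( ) ) ( < > ) Q
( ( ) ) ( < > ) ( B )
( ( ) ) ( < > ) ( Q )
( ( ) ) ( < > ) ( < > )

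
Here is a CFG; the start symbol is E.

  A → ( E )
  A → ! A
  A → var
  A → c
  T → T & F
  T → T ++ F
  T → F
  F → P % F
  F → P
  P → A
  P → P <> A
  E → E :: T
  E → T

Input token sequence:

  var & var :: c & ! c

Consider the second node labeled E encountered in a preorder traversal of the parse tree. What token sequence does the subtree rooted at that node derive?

[E [E [T [T [F [P [A var]]]] & [F [P [A var]]]]] :: [T [T [F [P [A c]]]] & [F [P [A ! [A c]]]]]]

var & var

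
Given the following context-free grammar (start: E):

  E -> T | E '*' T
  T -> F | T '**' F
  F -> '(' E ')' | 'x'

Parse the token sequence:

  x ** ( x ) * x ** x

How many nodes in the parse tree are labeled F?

[E [E [T [T [F x]] ** [F ( [E [T [F x]]] )]]] * [T [T [F x]] ** [F x]]]

5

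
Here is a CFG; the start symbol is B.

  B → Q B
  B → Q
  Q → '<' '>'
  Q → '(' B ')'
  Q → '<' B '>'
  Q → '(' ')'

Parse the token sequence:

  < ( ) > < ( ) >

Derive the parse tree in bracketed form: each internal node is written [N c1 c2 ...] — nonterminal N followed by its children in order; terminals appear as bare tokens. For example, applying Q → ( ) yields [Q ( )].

B
Q B
< B > B
< Q > B
< ( ) > B
< ( ) > Q
< ( ) > < B >
< ( ) > < Q >
< ( ) > < ( ) >

[B [Q < [B [Q ( )]] >] [B [Q < [B [Q ( )]] >]]]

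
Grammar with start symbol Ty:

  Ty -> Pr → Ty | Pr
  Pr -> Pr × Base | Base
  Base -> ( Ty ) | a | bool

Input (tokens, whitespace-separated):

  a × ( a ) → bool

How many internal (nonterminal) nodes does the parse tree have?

[Ty [Pr [Pr [Base a]] × [Base ( [Ty [Pr [Base a]]] )]] → [Ty [Pr [Base bool]]]]

11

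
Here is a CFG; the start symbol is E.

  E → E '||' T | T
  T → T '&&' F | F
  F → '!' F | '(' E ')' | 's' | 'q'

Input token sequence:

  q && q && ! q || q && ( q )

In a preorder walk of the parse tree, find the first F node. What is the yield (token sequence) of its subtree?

[E [E [T [T [T [F q]] && [F q]] && [F ! [F q]]]] || [T [T [F q]] && [F ( [E [T [F q]]] )]]]

q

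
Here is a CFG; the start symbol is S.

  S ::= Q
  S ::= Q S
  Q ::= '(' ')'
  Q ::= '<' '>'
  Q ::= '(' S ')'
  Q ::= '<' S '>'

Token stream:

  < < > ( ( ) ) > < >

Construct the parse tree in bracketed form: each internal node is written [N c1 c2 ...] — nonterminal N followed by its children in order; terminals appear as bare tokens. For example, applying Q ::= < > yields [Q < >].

[S [Q < [S [Q < >] [S [Q ( [S [Q ( )]] )]]] >] [S [Q < >]]]

S
Q S
< S > S
< Q S > S
< < > S > S
< < > Q > S
< < > ( S ) > S
< < > ( Q ) > S
< < > ( ( ) ) > S
< < > ( ( ) ) > Q
< < > ( ( ) ) > < >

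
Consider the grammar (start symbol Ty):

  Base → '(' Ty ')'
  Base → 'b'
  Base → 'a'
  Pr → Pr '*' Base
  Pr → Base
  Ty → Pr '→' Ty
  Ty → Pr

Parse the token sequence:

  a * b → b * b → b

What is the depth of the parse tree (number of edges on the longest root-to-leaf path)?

[Ty [Pr [Pr [Base a]] * [Base b]] → [Ty [Pr [Pr [Base b]] * [Base b]] → [Ty [Pr [Base b]]]]]

5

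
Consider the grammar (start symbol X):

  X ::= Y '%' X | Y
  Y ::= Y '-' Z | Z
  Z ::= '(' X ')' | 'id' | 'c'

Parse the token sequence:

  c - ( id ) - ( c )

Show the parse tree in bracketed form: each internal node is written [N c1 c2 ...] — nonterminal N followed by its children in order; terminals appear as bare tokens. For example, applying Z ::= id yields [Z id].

X
Y
Y - Z
Y - Z - Z
Z - Z - Z
c - Z - Z
c - ( X ) - Z
c - ( Y ) - Z
c - ( Z ) - Z
c - ( id ) - Z
c - ( id ) - ( X )
c - ( id ) - ( Y )
c - ( id ) - ( Z )
c - ( id ) - ( c )

[X [Y [Y [Y [Z c]] - [Z ( [X [Y [Z id]]] )]] - [Z ( [X [Y [Z c]]] )]]]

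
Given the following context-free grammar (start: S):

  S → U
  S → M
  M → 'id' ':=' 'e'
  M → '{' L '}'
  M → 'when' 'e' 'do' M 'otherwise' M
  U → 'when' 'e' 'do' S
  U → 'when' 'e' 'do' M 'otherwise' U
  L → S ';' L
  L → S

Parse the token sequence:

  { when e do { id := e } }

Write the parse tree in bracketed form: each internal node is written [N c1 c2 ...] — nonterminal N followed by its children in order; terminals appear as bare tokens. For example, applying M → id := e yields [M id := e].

S
M
{ L }
{ S }
{ U }
{ when e do S }
{ when e do M }
{ when e do { L } }
{ when e do { S } }
{ when e do { M } }
{ when e do { id := e } }

[S [M { [L [S [U when e do [S [M { [L [S [M id := e]]] }]]]]] }]]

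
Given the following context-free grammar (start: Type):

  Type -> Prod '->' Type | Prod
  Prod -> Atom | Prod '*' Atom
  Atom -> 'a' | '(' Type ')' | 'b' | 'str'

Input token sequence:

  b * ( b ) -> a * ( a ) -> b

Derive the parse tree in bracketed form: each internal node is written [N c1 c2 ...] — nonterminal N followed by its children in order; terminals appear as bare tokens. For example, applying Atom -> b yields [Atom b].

[Type [Prod [Prod [Atom b]] * [Atom ( [Type [Prod [Atom b]]] )]] -> [Type [Prod [Prod [Atom a]] * [Atom ( [Type [Prod [Atom a]]] )]] -> [Type [Prod [Atom b]]]]]

Type
Prod -> Type
Prod * Atom -> Type
Atom * Atom -> Type
b * Atom -> Type
b * ( Type ) -> Type
b * ( Prod ) -> Type
b * ( Atom ) -> Type
b * ( b ) -> Type
b * ( b ) -> Prod -> Type
b * ( b ) -> Prod * Atom -> Type
b * ( b ) -> Atom * Atom -> Type
b * ( b ) -> a * Atom -> Type
b * ( b ) -> a * ( Type ) -> Type
b * ( b ) -> a * ( Prod ) -> Type
b * ( b ) -> a * ( Atom ) -> Type
b * ( b ) -> a * ( a ) -> Type
b * ( b ) -> a * ( a ) -> Prod
b * ( b ) -> a * ( a ) -> Atom
b * ( b ) -> a * ( a ) -> b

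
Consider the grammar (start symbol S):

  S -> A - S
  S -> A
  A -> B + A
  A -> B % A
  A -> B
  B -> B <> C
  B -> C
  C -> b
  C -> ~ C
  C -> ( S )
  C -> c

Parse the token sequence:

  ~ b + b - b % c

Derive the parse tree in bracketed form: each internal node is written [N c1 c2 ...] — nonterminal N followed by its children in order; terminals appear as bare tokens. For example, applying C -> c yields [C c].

[S [A [B [C ~ [C b]]] + [A [B [C b]]]] - [S [A [B [C b]] % [A [B [C c]]]]]]

S
A - S
B + A - S
C + A - S
~ C + A - S
~ b + A - S
~ b + B - S
~ b + C - S
~ b + b - S
~ b + b - A
~ b + b - B % A
~ b + b - C % A
~ b + b - b % A
~ b + b - b % B
~ b + b - b % C
~ b + b - b % c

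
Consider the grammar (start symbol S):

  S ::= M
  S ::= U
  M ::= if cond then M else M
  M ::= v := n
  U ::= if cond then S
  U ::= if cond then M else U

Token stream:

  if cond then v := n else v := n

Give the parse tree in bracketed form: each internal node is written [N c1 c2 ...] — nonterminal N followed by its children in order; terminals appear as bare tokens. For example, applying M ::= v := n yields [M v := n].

[S [M if cond then [M v := n] else [M v := n]]]

S
M
if cond then M else M
if cond then v := n else M
if cond then v := n else v := n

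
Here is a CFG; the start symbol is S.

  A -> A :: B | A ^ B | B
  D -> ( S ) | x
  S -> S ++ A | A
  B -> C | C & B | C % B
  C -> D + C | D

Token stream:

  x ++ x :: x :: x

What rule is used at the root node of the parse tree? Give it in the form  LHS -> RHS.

[S [S [A [B [C [D x]]]]] ++ [A [A [A [B [C [D x]]]] :: [B [C [D x]]]] :: [B [C [D x]]]]]

S -> S ++ A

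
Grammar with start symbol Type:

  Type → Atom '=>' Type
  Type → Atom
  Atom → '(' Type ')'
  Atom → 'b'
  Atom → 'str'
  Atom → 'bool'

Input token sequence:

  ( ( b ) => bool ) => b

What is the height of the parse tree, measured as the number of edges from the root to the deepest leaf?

[Type [Atom ( [Type [Atom ( [Type [Atom b]] )] => [Type [Atom bool]]] )] => [Type [Atom b]]]

6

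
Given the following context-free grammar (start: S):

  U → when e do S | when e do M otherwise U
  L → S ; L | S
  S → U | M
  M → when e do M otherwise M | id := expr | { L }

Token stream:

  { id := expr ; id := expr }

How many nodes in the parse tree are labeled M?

3

[S [M { [L [S [M id := expr]] ; [L [S [M id := expr]]]] }]]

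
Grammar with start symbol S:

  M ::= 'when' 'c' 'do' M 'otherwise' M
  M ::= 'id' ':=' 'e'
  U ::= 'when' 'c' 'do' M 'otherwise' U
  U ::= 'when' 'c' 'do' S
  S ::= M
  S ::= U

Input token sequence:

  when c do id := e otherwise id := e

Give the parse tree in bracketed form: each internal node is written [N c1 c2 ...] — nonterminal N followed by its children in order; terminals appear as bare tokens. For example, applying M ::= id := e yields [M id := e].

[S [M when c do [M id := e] otherwise [M id := e]]]

S
M
when c do M otherwise M
when c do id := e otherwise M
when c do id := e otherwise id := e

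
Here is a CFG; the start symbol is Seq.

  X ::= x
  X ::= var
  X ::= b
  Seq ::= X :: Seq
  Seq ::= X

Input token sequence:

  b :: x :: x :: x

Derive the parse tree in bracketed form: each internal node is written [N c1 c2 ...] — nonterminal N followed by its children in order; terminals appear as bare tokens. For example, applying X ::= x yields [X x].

Seq
X :: Seq
b :: Seq
b :: X :: Seq
b :: x :: Seq
b :: x :: X :: Seq
b :: x :: x :: Seq
b :: x :: x :: X
b :: x :: x :: x

[Seq [X b] :: [Seq [X x] :: [Seq [X x] :: [Seq [X x]]]]]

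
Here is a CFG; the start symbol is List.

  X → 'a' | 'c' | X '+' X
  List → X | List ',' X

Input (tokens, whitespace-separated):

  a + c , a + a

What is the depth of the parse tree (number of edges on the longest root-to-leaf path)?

[List [List [X [X a] + [X c]]] , [X [X a] + [X a]]]

4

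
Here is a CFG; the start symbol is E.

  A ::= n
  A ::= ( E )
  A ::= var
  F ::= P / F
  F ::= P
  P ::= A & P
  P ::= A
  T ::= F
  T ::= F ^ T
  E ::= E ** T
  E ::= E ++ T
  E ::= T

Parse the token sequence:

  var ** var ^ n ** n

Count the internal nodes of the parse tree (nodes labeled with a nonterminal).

19

[E [E [E [T [F [P [A var]]]]] ** [T [F [P [A var]]] ^ [T [F [P [A n]]]]]] ** [T [F [P [A n]]]]]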